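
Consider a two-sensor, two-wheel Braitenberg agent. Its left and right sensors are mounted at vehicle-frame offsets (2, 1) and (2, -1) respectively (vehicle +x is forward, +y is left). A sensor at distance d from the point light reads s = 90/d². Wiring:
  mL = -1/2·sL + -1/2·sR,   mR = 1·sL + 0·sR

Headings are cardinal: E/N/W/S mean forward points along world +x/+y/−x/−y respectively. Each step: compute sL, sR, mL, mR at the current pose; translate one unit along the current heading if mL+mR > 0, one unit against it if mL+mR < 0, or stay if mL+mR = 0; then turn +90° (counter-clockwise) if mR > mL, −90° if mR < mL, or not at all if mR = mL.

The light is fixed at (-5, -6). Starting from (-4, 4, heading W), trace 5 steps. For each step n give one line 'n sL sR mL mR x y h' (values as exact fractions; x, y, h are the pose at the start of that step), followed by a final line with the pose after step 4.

0 45/41 45/61 -2295/2501 45/41 -4 4 W
1 18/13 18/13 -18/13 18/13 -5 4 S
2 18/25 18/17 -378/425 18/25 -5 4 E
3 45/74 5/8 -365/592 45/74 -6 4 N
4 90/73 90/109 -8190/7957 90/73 -6 3 W
final -7 3 S

n=0: pose=(-4,4,W); sL=45/41, sR=45/61; mL=-2295/2501, mR=45/41; mL+mR=450/2501 → advance +1; mR−mL=5040/2501 → turn +1·90°
n=1: pose=(-5,4,S); sL=18/13, sR=18/13; mL=-18/13, mR=18/13; mL+mR=0 → advance +0; mR−mL=36/13 → turn +1·90°
n=2: pose=(-5,4,E); sL=18/25, sR=18/17; mL=-378/425, mR=18/25; mL+mR=-72/425 → advance -1; mR−mL=684/425 → turn +1·90°
n=3: pose=(-6,4,N); sL=45/74, sR=5/8; mL=-365/592, mR=45/74; mL+mR=-5/592 → advance -1; mR−mL=725/592 → turn +1·90°
n=4: pose=(-6,3,W); sL=90/73, sR=90/109; mL=-8190/7957, mR=90/73; mL+mR=1620/7957 → advance +1; mR−mL=18000/7957 → turn +1·90°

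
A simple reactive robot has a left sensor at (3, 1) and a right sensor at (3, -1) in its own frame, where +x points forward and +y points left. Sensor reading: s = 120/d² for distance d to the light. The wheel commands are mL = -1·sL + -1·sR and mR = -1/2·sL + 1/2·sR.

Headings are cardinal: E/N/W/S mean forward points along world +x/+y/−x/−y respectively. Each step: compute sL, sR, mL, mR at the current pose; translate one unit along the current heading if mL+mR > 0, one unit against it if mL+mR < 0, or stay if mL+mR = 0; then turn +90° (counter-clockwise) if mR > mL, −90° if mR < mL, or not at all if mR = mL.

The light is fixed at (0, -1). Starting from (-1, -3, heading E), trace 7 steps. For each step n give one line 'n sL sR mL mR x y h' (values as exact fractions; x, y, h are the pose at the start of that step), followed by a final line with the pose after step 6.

0 24 120/13 -432/13 -96/13 -1 -3 E
1 12 60 -72 24 -2 -3 N
2 120/41 120/29 -8400/1189 720/1189 -2 -4 W
3 10/3 3 -19/3 -1/6 -1 -4 S
4 24 120/13 -432/13 -96/13 -1 -3 E
5 12 60 -72 24 -2 -3 N
6 120/41 120/29 -8400/1189 720/1189 -2 -4 W
final -1 -4 S

n=0: pose=(-1,-3,E); sL=24, sR=120/13; mL=-432/13, mR=-96/13; mL+mR=-528/13 → advance -1; mR−mL=336/13 → turn +1·90°
n=1: pose=(-2,-3,N); sL=12, sR=60; mL=-72, mR=24; mL+mR=-48 → advance -1; mR−mL=96 → turn +1·90°
n=2: pose=(-2,-4,W); sL=120/41, sR=120/29; mL=-8400/1189, mR=720/1189; mL+mR=-7680/1189 → advance -1; mR−mL=9120/1189 → turn +1·90°
n=3: pose=(-1,-4,S); sL=10/3, sR=3; mL=-19/3, mR=-1/6; mL+mR=-13/2 → advance -1; mR−mL=37/6 → turn +1·90°
n=4: pose=(-1,-3,E); sL=24, sR=120/13; mL=-432/13, mR=-96/13; mL+mR=-528/13 → advance -1; mR−mL=336/13 → turn +1·90°
n=5: pose=(-2,-3,N); sL=12, sR=60; mL=-72, mR=24; mL+mR=-48 → advance -1; mR−mL=96 → turn +1·90°
n=6: pose=(-2,-4,W); sL=120/41, sR=120/29; mL=-8400/1189, mR=720/1189; mL+mR=-7680/1189 → advance -1; mR−mL=9120/1189 → turn +1·90°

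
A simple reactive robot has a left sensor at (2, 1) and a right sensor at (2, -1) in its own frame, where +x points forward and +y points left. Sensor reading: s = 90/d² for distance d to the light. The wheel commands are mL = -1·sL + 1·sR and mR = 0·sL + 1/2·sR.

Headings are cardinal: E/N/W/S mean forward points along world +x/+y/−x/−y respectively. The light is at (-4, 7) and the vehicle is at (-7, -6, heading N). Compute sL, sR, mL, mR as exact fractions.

left sensor world pos  = (-8, -4); dL² = 137
right sensor world pos = (-6, -4); dR² = 125
sL = 90/137 = 90/137
sR = 90/125 = 18/25
mL = -1·sL + 1·sR = 216/3425
mR = 0·sL + 1/2·sR = 9/25

90/137 18/25 216/3425 9/25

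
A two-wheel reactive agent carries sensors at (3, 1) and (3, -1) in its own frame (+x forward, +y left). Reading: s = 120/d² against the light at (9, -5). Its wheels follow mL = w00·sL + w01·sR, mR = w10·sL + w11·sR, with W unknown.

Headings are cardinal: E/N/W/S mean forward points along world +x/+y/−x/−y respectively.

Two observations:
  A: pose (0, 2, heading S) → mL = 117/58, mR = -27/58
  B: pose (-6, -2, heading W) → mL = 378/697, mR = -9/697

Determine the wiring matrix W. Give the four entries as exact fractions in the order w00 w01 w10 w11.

1 1/2 -1 1

obs A: pose=(0,2,S) → sL=3/2, sR=30/29, mL=117/58, mR=-27/58
obs B: pose=(-6,-2,W) → sL=15/41, sR=6/17, mL=378/697, mR=-9/697
sensor matrix S = [[3/2, 30/29], [15/41, 6/17]]; det S = 3051/20213
solve [mL_A; mL_B] = S·[w00; w01] and [mR_A; mR_B] = S·[w10; w11]:
  w00 = 1, w01 = 1/2, w10 = -1, w11 = 1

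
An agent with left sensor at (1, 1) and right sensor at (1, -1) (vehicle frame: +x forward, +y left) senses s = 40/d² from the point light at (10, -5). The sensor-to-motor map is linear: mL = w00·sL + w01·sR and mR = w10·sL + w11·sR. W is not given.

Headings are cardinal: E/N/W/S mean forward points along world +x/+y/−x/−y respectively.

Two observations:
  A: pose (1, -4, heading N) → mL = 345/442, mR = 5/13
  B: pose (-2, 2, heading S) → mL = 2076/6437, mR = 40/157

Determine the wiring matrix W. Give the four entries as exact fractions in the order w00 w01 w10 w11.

1/2 1 1 0

obs A: pose=(1,-4,N) → sL=5/13, sR=10/17, mL=345/442, mR=5/13
obs B: pose=(-2,2,S) → sL=40/157, sR=8/41, mL=2076/6437, mR=40/157
sensor matrix S = [[5/13, 10/17], [40/157, 8/41]]; det S = -106440/1422577
solve [mL_A; mL_B] = S·[w00; w01] and [mR_A; mR_B] = S·[w10; w11]:
  w00 = 1/2, w01 = 1, w10 = 1, w11 = 0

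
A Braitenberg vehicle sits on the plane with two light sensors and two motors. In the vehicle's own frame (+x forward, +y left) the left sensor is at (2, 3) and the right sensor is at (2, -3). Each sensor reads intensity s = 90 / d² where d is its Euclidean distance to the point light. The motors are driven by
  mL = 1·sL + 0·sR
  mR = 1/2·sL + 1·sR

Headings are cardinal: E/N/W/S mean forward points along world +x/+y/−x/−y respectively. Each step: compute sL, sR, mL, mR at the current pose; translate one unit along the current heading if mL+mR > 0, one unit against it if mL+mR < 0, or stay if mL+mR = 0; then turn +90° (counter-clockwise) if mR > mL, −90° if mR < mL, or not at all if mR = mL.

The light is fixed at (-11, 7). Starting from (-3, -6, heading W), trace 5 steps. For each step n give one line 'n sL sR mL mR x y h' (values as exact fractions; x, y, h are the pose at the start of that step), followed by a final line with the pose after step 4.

n=0: pose=(-3,-6,W); sL=45/146, sR=45/68; mL=45/146, mR=2025/2482; mL+mR=1395/1241 → advance +1; mR−mL=630/1241 → turn +1·90°
n=1: pose=(-4,-6,S); sL=18/65, sR=90/241; mL=18/65, mR=8019/15665; mL+mR=12357/15665 → advance +1; mR−mL=3681/15665 → turn +1·90°
n=2: pose=(-4,-7,E); sL=45/101, sR=9/37; mL=45/101, mR=3483/7474; mL+mR=6813/7474 → advance +1; mR−mL=153/7474 → turn +1·90°
n=3: pose=(-3,-7,N); sL=90/169, sR=18/53; mL=90/169, mR=5427/8957; mL+mR=10197/8957 → advance +1; mR−mL=657/8957 → turn +1·90°
n=4: pose=(-3,-6,W); sL=45/146, sR=45/68; mL=45/146, mR=2025/2482; mL+mR=1395/1241 → advance +1; mR−mL=630/1241 → turn +1·90°

0 45/146 45/68 45/146 2025/2482 -3 -6 W
1 18/65 90/241 18/65 8019/15665 -4 -6 S
2 45/101 9/37 45/101 3483/7474 -4 -7 E
3 90/169 18/53 90/169 5427/8957 -3 -7 N
4 45/146 45/68 45/146 2025/2482 -3 -6 W
final -4 -6 S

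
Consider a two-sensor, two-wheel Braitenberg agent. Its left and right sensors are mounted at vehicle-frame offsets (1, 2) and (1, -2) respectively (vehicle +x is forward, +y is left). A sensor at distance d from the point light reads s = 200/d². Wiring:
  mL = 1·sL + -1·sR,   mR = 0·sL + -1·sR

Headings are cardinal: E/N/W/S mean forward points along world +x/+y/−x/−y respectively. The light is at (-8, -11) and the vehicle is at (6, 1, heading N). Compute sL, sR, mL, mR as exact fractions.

200/313 8/17 896/5321 -8/17

left sensor world pos  = (4, 2); dL² = 313
right sensor world pos = (8, 2); dR² = 425
sL = 200/313 = 200/313
sR = 200/425 = 8/17
mL = 1·sL + -1·sR = 896/5321
mR = 0·sL + -1·sR = -8/17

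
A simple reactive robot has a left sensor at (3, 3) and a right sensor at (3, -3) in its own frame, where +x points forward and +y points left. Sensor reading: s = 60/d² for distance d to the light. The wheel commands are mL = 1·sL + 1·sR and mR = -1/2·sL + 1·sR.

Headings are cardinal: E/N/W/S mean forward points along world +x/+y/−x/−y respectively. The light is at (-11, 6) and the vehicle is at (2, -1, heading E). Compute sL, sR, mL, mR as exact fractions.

15/68 15/89 2355/6052 705/12104

left sensor world pos  = (5, 2); dL² = 272
right sensor world pos = (5, -4); dR² = 356
sL = 60/272 = 15/68
sR = 60/356 = 15/89
mL = 1·sL + 1·sR = 2355/6052
mR = -1/2·sL + 1·sR = 705/12104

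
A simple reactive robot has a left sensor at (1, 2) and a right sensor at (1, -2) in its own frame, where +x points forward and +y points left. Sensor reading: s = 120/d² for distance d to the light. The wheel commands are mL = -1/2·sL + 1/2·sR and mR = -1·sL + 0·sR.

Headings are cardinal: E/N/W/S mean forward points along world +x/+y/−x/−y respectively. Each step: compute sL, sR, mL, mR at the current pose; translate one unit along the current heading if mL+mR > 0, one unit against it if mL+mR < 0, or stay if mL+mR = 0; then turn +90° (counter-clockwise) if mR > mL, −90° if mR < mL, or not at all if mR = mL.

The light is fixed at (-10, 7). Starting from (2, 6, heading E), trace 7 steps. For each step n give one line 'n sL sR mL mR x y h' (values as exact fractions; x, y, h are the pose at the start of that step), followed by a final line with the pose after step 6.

n=0: pose=(2,6,E); sL=12/17, sR=60/89; mL=-24/1513, mR=-12/17; mL+mR=-1092/1513 → advance -1; mR−mL=-1044/1513 → turn -1·90°
n=1: pose=(1,6,S); sL=120/173, sR=24/17; mL=1056/2941, mR=-120/173; mL+mR=-984/2941 → advance -1; mR−mL=-3096/2941 → turn -1·90°
n=2: pose=(1,7,W); sL=15/13, sR=15/13; mL=0, mR=-15/13; mL+mR=-15/13 → advance -1; mR−mL=-15/13 → turn -1·90°
n=3: pose=(2,7,N); sL=120/101, sR=120/197; mL=-5760/19897, mR=-120/101; mL+mR=-29400/19897 → advance -1; mR−mL=-17880/19897 → turn -1·90°
n=4: pose=(2,6,E); sL=12/17, sR=60/89; mL=-24/1513, mR=-12/17; mL+mR=-1092/1513 → advance -1; mR−mL=-1044/1513 → turn -1·90°
n=5: pose=(1,6,S); sL=120/173, sR=24/17; mL=1056/2941, mR=-120/173; mL+mR=-984/2941 → advance -1; mR−mL=-3096/2941 → turn -1·90°
n=6: pose=(1,7,W); sL=15/13, sR=15/13; mL=0, mR=-15/13; mL+mR=-15/13 → advance -1; mR−mL=-15/13 → turn -1·90°

0 12/17 60/89 -24/1513 -12/17 2 6 E
1 120/173 24/17 1056/2941 -120/173 1 6 S
2 15/13 15/13 0 -15/13 1 7 W
3 120/101 120/197 -5760/19897 -120/101 2 7 N
4 12/17 60/89 -24/1513 -12/17 2 6 E
5 120/173 24/17 1056/2941 -120/173 1 6 S
6 15/13 15/13 0 -15/13 1 7 W
final 2 7 N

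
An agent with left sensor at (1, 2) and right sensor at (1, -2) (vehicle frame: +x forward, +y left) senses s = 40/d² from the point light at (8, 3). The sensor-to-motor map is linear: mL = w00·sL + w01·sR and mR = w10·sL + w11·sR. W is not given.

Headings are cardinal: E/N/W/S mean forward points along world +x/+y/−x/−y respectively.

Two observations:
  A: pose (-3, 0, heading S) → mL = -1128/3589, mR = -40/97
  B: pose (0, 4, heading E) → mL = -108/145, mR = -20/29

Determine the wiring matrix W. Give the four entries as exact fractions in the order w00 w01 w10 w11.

obs A: pose=(-3,0,S) → sL=40/97, sR=8/37, mL=-1128/3589, mR=-40/97
obs B: pose=(0,4,E) → sL=20/29, sR=4/5, mL=-108/145, mR=-20/29
sensor matrix S = [[40/97, 8/37], [20/29, 4/5]]; det S = 18816/104081
solve [mL_A; mL_B] = S·[w00; w01] and [mR_A; mR_B] = S·[w10; w11]:
  w00 = -1/2, w01 = -1/2, w10 = -1, w11 = 0

-1/2 -1/2 -1 0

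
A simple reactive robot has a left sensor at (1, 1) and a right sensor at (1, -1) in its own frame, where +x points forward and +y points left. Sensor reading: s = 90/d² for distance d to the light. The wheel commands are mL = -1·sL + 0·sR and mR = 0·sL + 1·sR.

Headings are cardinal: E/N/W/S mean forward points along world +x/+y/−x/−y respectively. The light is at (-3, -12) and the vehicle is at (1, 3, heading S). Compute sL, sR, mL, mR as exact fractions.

left sensor world pos  = (2, 2); dL² = 221
right sensor world pos = (0, 2); dR² = 205
sL = 90/221 = 90/221
sR = 90/205 = 18/41
mL = -1·sL + 0·sR = -90/221
mR = 0·sL + 1·sR = 18/41

90/221 18/41 -90/221 18/41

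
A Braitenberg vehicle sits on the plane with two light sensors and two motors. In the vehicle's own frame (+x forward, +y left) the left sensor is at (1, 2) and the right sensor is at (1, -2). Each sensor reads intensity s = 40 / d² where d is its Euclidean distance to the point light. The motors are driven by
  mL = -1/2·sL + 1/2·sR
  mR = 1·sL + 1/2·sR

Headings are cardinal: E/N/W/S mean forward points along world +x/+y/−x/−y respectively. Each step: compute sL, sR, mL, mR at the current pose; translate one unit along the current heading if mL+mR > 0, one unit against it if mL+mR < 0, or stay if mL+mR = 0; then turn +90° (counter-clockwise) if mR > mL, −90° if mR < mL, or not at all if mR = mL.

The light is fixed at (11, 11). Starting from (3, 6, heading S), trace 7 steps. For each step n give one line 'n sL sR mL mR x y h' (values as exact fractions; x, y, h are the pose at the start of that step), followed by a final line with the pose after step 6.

n=0: pose=(3,6,S); sL=5/9, sR=5/17; mL=-20/153, mR=215/306; mL+mR=175/306 → advance +1; mR−mL=5/6 → turn +1·90°
n=1: pose=(3,5,E); sL=8/13, sR=40/113; mL=-192/1469, mR=1164/1469; mL+mR=972/1469 → advance +1; mR−mL=12/13 → turn +1·90°
n=2: pose=(4,5,N); sL=20/53, sR=4/5; mL=56/265, mR=206/265; mL+mR=262/265 → advance +1; mR−mL=30/53 → turn +1·90°
n=3: pose=(4,6,W); sL=40/113, sR=40/73; mL=800/8249, mR=5180/8249; mL+mR=5980/8249 → advance +1; mR−mL=60/113 → turn +1·90°
n=4: pose=(3,6,S); sL=5/9, sR=5/17; mL=-20/153, mR=215/306; mL+mR=175/306 → advance +1; mR−mL=5/6 → turn +1·90°
n=5: pose=(3,5,E); sL=8/13, sR=40/113; mL=-192/1469, mR=1164/1469; mL+mR=972/1469 → advance +1; mR−mL=12/13 → turn +1·90°
n=6: pose=(4,5,N); sL=20/53, sR=4/5; mL=56/265, mR=206/265; mL+mR=262/265 → advance +1; mR−mL=30/53 → turn +1·90°

0 5/9 5/17 -20/153 215/306 3 6 S
1 8/13 40/113 -192/1469 1164/1469 3 5 E
2 20/53 4/5 56/265 206/265 4 5 N
3 40/113 40/73 800/8249 5180/8249 4 6 W
4 5/9 5/17 -20/153 215/306 3 6 S
5 8/13 40/113 -192/1469 1164/1469 3 5 E
6 20/53 4/5 56/265 206/265 4 5 N
final 4 6 W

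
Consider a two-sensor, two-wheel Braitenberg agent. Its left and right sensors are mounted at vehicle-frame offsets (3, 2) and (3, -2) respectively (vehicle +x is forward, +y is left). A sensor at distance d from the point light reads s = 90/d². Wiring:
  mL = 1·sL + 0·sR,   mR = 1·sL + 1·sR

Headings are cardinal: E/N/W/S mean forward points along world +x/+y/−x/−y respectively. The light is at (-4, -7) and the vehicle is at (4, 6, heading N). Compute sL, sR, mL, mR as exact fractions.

45/146 45/178 45/146 3645/6497

left sensor world pos  = (2, 9); dL² = 292
right sensor world pos = (6, 9); dR² = 356
sL = 90/292 = 45/146
sR = 90/356 = 45/178
mL = 1·sL + 0·sR = 45/146
mR = 1·sL + 1·sR = 3645/6497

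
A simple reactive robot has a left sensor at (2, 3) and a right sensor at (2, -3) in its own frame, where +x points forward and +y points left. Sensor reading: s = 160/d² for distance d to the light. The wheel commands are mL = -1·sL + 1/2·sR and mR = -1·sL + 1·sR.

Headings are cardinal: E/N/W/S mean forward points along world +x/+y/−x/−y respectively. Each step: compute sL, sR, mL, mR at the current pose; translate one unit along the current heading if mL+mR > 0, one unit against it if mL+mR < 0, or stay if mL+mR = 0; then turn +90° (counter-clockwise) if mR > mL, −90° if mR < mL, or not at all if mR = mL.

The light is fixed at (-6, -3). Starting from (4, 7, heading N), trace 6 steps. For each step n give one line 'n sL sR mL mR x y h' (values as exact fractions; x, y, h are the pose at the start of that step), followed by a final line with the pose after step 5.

n=0: pose=(4,7,N); sL=160/193, sR=160/313; mL=-34640/60409, mR=-19200/60409; mL+mR=-53840/60409 → advance -1; mR−mL=80/313 → turn +1·90°
n=1: pose=(4,6,W); sL=8/5, sR=10/13; mL=-79/65, mR=-54/65; mL+mR=-133/65 → advance -1; mR−mL=5/13 → turn +1·90°
n=2: pose=(5,6,S); sL=32/49, sR=160/113; mL=304/5537, mR=4224/5537; mL+mR=4528/5537 → advance +1; mR−mL=80/113 → turn +1·90°
n=3: pose=(5,5,E); sL=16/29, sR=80/97; mL=-392/2813, mR=768/2813; mL+mR=376/2813 → advance +1; mR−mL=40/97 → turn +1·90°
n=4: pose=(6,5,N); sL=160/181, sR=32/65; mL=-7504/11765, mR=-4608/11765; mL+mR=-12112/11765 → advance -1; mR−mL=16/65 → turn +1·90°
n=5: pose=(6,4,W); sL=40/29, sR=4/5; mL=-142/145, mR=-84/145; mL+mR=-226/145 → advance -1; mR−mL=2/5 → turn +1·90°

0 160/193 160/313 -34640/60409 -19200/60409 4 7 N
1 8/5 10/13 -79/65 -54/65 4 6 W
2 32/49 160/113 304/5537 4224/5537 5 6 S
3 16/29 80/97 -392/2813 768/2813 5 5 E
4 160/181 32/65 -7504/11765 -4608/11765 6 5 N
5 40/29 4/5 -142/145 -84/145 6 4 W
final 7 4 S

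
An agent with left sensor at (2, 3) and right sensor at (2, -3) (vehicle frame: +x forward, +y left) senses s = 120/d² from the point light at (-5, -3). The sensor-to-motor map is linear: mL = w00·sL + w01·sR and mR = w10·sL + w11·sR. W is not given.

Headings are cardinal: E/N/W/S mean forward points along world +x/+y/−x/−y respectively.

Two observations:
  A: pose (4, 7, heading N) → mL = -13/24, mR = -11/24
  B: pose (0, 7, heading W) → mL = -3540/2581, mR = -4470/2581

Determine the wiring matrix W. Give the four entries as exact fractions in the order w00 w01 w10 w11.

obs A: pose=(4,7,N) → sL=2/3, sR=5/12, mL=-13/24, mR=-11/24
obs B: pose=(0,7,W) → sL=60/29, sR=60/89, mL=-3540/2581, mR=-4470/2581
sensor matrix S = [[2/3, 5/12], [60/29, 60/89]]; det S = -1065/2581
solve [mL_A; mL_B] = S·[w00; w01] and [mR_A; mR_B] = S·[w10; w11]:
  w00 = -1/2, w01 = -1/2, w10 = -1, w11 = 1/2

-1/2 -1/2 -1 1/2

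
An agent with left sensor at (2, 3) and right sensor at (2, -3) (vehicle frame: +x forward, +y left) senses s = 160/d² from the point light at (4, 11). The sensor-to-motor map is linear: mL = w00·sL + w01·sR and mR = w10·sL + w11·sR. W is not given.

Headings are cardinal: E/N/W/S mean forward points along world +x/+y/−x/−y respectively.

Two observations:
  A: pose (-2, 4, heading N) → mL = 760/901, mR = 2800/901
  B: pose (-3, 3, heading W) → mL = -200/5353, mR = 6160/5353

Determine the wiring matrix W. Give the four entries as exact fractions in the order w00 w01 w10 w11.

obs A: pose=(-2,4,N) → sL=80/53, sR=80/17, mL=760/901, mR=2800/901
obs B: pose=(-3,3,W) → sL=80/101, sR=80/53, mL=-200/5353, mR=6160/5353
sensor matrix S = [[80/53, 80/17], [80/101, 80/53]]; det S = -6988800/4823053
solve [mL_A; mL_B] = S·[w00; w01] and [mR_A; mR_B] = S·[w10; w11]:
  w00 = -1, w01 = 1/2, w10 = 1/2, w11 = 1/2

-1 1/2 1/2 1/2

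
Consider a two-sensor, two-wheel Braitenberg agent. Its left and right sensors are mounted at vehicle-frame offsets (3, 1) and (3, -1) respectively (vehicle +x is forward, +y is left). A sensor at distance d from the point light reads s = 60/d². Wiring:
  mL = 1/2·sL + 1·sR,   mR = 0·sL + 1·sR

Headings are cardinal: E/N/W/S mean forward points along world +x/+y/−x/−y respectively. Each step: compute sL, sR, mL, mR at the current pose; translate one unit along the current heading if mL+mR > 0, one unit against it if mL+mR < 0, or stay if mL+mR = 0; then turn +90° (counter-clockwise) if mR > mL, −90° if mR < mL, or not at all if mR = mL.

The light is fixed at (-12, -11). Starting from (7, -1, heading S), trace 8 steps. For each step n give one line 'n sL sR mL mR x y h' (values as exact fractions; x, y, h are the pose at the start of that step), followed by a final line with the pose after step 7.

n=0: pose=(7,-1,S); sL=60/449, sR=60/373; mL=38130/167477, mR=60/373; mL+mR=65070/167477 → advance +1; mR−mL=-30/449 → turn -1·90°
n=1: pose=(7,-2,W); sL=3/16, sR=15/89; mL=747/2848, mR=15/89; mL+mR=1227/2848 → advance +1; mR−mL=-3/32 → turn -1·90°
n=2: pose=(6,-2,N); sL=60/433, sR=12/101; mL=8226/43733, mR=12/101; mL+mR=13422/43733 → advance +1; mR−mL=-30/433 → turn -1·90°
n=3: pose=(6,-1,E); sL=30/281, sR=10/87; mL=4115/24447, mR=10/87; mL+mR=6925/24447 → advance +1; mR−mL=-15/281 → turn -1·90°
n=4: pose=(7,-1,S); sL=60/449, sR=60/373; mL=38130/167477, mR=60/373; mL+mR=65070/167477 → advance +1; mR−mL=-30/449 → turn -1·90°
n=5: pose=(7,-2,W); sL=3/16, sR=15/89; mL=747/2848, mR=15/89; mL+mR=1227/2848 → advance +1; mR−mL=-3/32 → turn -1·90°
n=6: pose=(6,-2,N); sL=60/433, sR=12/101; mL=8226/43733, mR=12/101; mL+mR=13422/43733 → advance +1; mR−mL=-30/433 → turn -1·90°
n=7: pose=(6,-1,E); sL=30/281, sR=10/87; mL=4115/24447, mR=10/87; mL+mR=6925/24447 → advance +1; mR−mL=-15/281 → turn -1·90°

0 60/449 60/373 38130/167477 60/373 7 -1 S
1 3/16 15/89 747/2848 15/89 7 -2 W
2 60/433 12/101 8226/43733 12/101 6 -2 N
3 30/281 10/87 4115/24447 10/87 6 -1 E
4 60/449 60/373 38130/167477 60/373 7 -1 S
5 3/16 15/89 747/2848 15/89 7 -2 W
6 60/433 12/101 8226/43733 12/101 6 -2 N
7 30/281 10/87 4115/24447 10/87 6 -1 E
final 7 -1 S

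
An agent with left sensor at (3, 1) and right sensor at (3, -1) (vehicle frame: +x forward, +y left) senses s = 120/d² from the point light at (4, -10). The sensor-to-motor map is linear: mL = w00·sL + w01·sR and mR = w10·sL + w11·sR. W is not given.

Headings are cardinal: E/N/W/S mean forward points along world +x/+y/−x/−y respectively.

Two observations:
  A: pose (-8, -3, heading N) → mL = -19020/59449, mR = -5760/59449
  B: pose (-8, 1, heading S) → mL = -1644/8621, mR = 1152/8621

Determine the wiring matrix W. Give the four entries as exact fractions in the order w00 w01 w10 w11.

obs A: pose=(-8,-3,N) → sL=120/269, sR=120/221, mL=-19020/59449, mR=-5760/59449
obs B: pose=(-8,1,S) → sL=24/37, sR=120/233, mL=-1644/8621, mR=1152/8621
sensor matrix S = [[120/269, 120/221], [24/37, 120/233]]; det S = -62760960/512509829
solve [mL_A; mL_B] = S·[w00; w01] and [mR_A; mR_B] = S·[w10; w11]:
  w00 = 1/2, w01 = -1, w10 = 1, w11 = -1

1/2 -1 1 -1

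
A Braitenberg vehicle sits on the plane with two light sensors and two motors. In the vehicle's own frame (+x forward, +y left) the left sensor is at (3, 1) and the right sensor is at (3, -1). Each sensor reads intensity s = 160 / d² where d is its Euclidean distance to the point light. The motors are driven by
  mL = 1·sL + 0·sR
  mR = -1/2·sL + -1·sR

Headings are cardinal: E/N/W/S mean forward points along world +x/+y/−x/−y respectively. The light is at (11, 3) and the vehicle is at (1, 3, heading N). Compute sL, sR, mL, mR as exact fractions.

left sensor world pos  = (0, 6); dL² = 130
right sensor world pos = (2, 6); dR² = 90
sL = 160/130 = 16/13
sR = 160/90 = 16/9
mL = 1·sL + 0·sR = 16/13
mR = -1/2·sL + -1·sR = -280/117

16/13 16/9 16/13 -280/117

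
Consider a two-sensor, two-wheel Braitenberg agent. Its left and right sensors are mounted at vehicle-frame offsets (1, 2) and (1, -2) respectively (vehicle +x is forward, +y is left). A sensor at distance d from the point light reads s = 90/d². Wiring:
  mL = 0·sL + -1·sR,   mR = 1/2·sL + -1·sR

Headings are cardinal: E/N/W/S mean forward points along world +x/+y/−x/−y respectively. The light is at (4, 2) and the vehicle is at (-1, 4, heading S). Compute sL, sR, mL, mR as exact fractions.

left sensor world pos  = (1, 3); dL² = 10
right sensor world pos = (-3, 3); dR² = 50
sL = 90/10 = 9
sR = 90/50 = 9/5
mL = 0·sL + -1·sR = -9/5
mR = 1/2·sL + -1·sR = 27/10

9 9/5 -9/5 27/10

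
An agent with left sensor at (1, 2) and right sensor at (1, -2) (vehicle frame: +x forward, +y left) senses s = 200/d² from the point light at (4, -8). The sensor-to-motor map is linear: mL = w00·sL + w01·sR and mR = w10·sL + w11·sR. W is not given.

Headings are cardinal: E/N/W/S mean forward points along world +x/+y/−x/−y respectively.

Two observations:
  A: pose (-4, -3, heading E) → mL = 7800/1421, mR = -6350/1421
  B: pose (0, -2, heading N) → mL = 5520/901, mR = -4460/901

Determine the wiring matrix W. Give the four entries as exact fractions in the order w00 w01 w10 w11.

1 1 -1/2 -1

obs A: pose=(-4,-3,E) → sL=100/49, sR=100/29, mL=7800/1421, mR=-6350/1421
obs B: pose=(0,-2,N) → sL=40/17, sR=200/53, mL=5520/901, mR=-4460/901
sensor matrix S = [[100/49, 100/29], [40/17, 200/53]]; det S = -528000/1280321
solve [mL_A; mL_B] = S·[w00; w01] and [mR_A; mR_B] = S·[w10; w11]:
  w00 = 1, w01 = 1, w10 = -1/2, w11 = -1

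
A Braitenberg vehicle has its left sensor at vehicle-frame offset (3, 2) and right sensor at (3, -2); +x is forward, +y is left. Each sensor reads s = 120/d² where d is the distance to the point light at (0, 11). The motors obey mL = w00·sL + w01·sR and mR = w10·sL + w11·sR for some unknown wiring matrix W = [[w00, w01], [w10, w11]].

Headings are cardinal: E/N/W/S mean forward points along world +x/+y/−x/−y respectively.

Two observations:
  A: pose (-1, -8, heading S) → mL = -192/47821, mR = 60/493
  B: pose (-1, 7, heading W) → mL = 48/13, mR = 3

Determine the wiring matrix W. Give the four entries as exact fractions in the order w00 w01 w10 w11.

-1 1 0 1/2

obs A: pose=(-1,-8,S) → sL=24/97, sR=120/493, mL=-192/47821, mR=60/493
obs B: pose=(-1,7,W) → sL=30/13, sR=6, mL=48/13, mR=3
sensor matrix S = [[24/97, 120/493], [30/13, 6]]; det S = 573696/621673
solve [mL_A; mL_B] = S·[w00; w01] and [mR_A; mR_B] = S·[w10; w11]:
  w00 = -1, w01 = 1, w10 = 0, w11 = 1/2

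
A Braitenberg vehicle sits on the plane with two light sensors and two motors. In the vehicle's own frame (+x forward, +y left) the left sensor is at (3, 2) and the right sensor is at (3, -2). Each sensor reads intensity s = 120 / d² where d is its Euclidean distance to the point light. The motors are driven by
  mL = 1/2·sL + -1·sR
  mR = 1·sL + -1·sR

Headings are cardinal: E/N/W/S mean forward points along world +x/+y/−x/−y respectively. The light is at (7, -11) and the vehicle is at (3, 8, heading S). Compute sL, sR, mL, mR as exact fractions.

6/13 30/73 -171/949 48/949

left sensor world pos  = (5, 5); dL² = 260
right sensor world pos = (1, 5); dR² = 292
sL = 120/260 = 6/13
sR = 120/292 = 30/73
mL = 1/2·sL + -1·sR = -171/949
mR = 1·sL + -1·sR = 48/949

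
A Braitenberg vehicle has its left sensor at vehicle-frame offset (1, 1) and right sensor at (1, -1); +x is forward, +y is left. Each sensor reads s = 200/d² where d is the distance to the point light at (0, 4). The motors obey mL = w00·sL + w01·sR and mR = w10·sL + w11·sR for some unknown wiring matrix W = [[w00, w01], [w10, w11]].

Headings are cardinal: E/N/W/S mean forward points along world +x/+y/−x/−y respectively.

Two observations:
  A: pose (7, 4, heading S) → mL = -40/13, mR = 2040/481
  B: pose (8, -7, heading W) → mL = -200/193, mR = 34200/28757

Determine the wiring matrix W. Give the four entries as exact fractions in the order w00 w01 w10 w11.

-1 0 1/2 1/2

obs A: pose=(7,4,S) → sL=40/13, sR=200/37, mL=-40/13, mR=2040/481
obs B: pose=(8,-7,W) → sL=200/193, sR=200/149, mL=-200/193, mR=34200/28757
sensor matrix S = [[40/13, 200/37], [200/193, 200/149]]; det S = -20352000/13832117
solve [mL_A; mL_B] = S·[w00; w01] and [mR_A; mR_B] = S·[w10; w11]:
  w00 = -1, w01 = 0, w10 = 1/2, w11 = 1/2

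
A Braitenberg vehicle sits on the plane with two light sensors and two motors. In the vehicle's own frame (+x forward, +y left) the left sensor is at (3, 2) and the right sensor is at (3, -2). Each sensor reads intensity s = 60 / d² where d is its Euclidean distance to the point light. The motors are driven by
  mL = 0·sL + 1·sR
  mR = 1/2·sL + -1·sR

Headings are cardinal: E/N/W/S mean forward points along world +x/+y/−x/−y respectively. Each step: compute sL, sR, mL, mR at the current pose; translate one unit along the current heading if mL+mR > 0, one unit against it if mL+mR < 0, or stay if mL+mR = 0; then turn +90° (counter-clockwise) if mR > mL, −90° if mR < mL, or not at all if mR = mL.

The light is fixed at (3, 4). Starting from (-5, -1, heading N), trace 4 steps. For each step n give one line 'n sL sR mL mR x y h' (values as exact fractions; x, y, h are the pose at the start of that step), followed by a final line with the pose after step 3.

n=0: pose=(-5,-1,N); sL=15/26, sR=3/2; mL=3/2, mR=-63/52; mL+mR=15/52 → advance +1; mR−mL=-141/52 → turn -1·90°
n=1: pose=(-5,0,E); sL=60/29, sR=60/61; mL=60/61, mR=90/1769; mL+mR=30/29 → advance +1; mR−mL=-1650/1769 → turn -1·90°
n=2: pose=(-4,0,S); sL=30/37, sR=6/13; mL=6/13, mR=-27/481; mL+mR=15/37 → advance +1; mR−mL=-249/481 → turn -1·90°
n=3: pose=(-4,-1,W); sL=60/149, sR=60/109; mL=60/109, mR=-5670/16241; mL+mR=30/149 → advance +1; mR−mL=-14610/16241 → turn -1·90°

0 15/26 3/2 3/2 -63/52 -5 -1 N
1 60/29 60/61 60/61 90/1769 -5 0 E
2 30/37 6/13 6/13 -27/481 -4 0 S
3 60/149 60/109 60/109 -5670/16241 -4 -1 W
final -5 -1 N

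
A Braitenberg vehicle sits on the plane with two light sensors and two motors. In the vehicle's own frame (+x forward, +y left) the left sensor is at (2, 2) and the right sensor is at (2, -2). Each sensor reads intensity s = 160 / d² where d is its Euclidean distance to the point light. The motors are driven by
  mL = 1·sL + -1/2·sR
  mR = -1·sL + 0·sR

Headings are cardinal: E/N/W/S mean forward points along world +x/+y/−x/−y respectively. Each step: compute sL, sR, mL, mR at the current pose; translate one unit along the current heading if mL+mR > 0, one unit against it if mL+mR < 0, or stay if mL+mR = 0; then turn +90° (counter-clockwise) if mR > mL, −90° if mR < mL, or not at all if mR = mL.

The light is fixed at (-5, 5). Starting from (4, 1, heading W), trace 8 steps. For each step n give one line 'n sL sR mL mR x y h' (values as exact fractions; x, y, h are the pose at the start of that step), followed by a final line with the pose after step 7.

n=0: pose=(4,1,W); sL=32/17, sR=160/53; mL=336/901, mR=-32/17; mL+mR=-80/53 → advance -1; mR−mL=-2032/901 → turn -1·90°
n=1: pose=(5,1,N); sL=40/17, sR=40/37; mL=1140/629, mR=-40/17; mL+mR=-20/37 → advance -1; mR−mL=-2620/629 → turn -1·90°
n=2: pose=(5,0,E); sL=160/153, sR=160/193; mL=18640/29529, mR=-160/153; mL+mR=-80/193 → advance -1; mR−mL=-49520/29529 → turn -1·90°
n=3: pose=(4,0,S); sL=16/17, sR=80/49; mL=104/833, mR=-16/17; mL+mR=-40/49 → advance -1; mR−mL=-888/833 → turn -1·90°
n=4: pose=(4,1,W); sL=32/17, sR=160/53; mL=336/901, mR=-32/17; mL+mR=-80/53 → advance -1; mR−mL=-2032/901 → turn -1·90°
n=5: pose=(5,1,N); sL=40/17, sR=40/37; mL=1140/629, mR=-40/17; mL+mR=-20/37 → advance -1; mR−mL=-2620/629 → turn -1·90°
n=6: pose=(5,0,E); sL=160/153, sR=160/193; mL=18640/29529, mR=-160/153; mL+mR=-80/193 → advance -1; mR−mL=-49520/29529 → turn -1·90°
n=7: pose=(4,0,S); sL=16/17, sR=80/49; mL=104/833, mR=-16/17; mL+mR=-40/49 → advance -1; mR−mL=-888/833 → turn -1·90°

0 32/17 160/53 336/901 -32/17 4 1 W
1 40/17 40/37 1140/629 -40/17 5 1 N
2 160/153 160/193 18640/29529 -160/153 5 0 E
3 16/17 80/49 104/833 -16/17 4 0 S
4 32/17 160/53 336/901 -32/17 4 1 W
5 40/17 40/37 1140/629 -40/17 5 1 N
6 160/153 160/193 18640/29529 -160/153 5 0 E
7 16/17 80/49 104/833 -16/17 4 0 S
final 4 1 W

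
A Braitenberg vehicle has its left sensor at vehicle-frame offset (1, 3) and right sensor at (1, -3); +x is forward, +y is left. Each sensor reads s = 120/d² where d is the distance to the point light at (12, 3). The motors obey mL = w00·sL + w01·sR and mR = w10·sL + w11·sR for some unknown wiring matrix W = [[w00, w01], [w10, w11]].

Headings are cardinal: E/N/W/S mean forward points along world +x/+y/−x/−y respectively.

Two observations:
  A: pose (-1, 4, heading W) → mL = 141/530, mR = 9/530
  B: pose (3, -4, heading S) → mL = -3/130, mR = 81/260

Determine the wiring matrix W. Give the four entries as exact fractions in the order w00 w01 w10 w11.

-1/2 1 1/2 -1/2

obs A: pose=(-1,4,W) → sL=3/5, sR=30/53, mL=141/530, mR=9/530
obs B: pose=(3,-4,S) → sL=6/5, sR=15/26, mL=-3/130, mR=81/260
sensor matrix S = [[3/5, 30/53], [6/5, 15/26]]; det S = -459/1378
solve [mL_A; mL_B] = S·[w00; w01] and [mR_A; mR_B] = S·[w10; w11]:
  w00 = -1/2, w01 = 1, w10 = 1/2, w11 = -1/2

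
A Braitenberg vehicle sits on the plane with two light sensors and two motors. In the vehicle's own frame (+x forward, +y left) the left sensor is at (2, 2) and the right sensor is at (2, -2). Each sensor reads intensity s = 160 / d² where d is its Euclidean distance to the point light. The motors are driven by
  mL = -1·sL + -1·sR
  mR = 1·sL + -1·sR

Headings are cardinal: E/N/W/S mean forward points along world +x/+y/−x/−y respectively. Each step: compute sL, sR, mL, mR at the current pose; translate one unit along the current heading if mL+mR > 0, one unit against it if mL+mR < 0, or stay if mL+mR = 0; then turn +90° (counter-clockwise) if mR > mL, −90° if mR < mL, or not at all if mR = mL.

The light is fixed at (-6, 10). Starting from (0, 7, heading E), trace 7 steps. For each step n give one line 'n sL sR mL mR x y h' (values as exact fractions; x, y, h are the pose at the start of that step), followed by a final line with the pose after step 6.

0 32/13 160/89 -4928/1157 768/1157 0 7 E
1 16 16/5 -96/5 64/5 -1 7 N
2 32/9 160/13 -1856/117 -1024/117 -1 6 W
3 8/5 40/13 -304/65 -96/65 0 6 S
4 32/13 160/89 -4928/1157 768/1157 0 7 E
5 16 16/5 -96/5 64/5 -1 7 N
6 32/9 160/13 -1856/117 -1024/117 -1 6 W
final 0 6 S

n=0: pose=(0,7,E); sL=32/13, sR=160/89; mL=-4928/1157, mR=768/1157; mL+mR=-320/89 → advance -1; mR−mL=64/13 → turn +1·90°
n=1: pose=(-1,7,N); sL=16, sR=16/5; mL=-96/5, mR=64/5; mL+mR=-32/5 → advance -1; mR−mL=32 → turn +1·90°
n=2: pose=(-1,6,W); sL=32/9, sR=160/13; mL=-1856/117, mR=-1024/117; mL+mR=-320/13 → advance -1; mR−mL=64/9 → turn +1·90°
n=3: pose=(0,6,S); sL=8/5, sR=40/13; mL=-304/65, mR=-96/65; mL+mR=-80/13 → advance -1; mR−mL=16/5 → turn +1·90°
n=4: pose=(0,7,E); sL=32/13, sR=160/89; mL=-4928/1157, mR=768/1157; mL+mR=-320/89 → advance -1; mR−mL=64/13 → turn +1·90°
n=5: pose=(-1,7,N); sL=16, sR=16/5; mL=-96/5, mR=64/5; mL+mR=-32/5 → advance -1; mR−mL=32 → turn +1·90°
n=6: pose=(-1,6,W); sL=32/9, sR=160/13; mL=-1856/117, mR=-1024/117; mL+mR=-320/13 → advance -1; mR−mL=64/9 → turn +1·90°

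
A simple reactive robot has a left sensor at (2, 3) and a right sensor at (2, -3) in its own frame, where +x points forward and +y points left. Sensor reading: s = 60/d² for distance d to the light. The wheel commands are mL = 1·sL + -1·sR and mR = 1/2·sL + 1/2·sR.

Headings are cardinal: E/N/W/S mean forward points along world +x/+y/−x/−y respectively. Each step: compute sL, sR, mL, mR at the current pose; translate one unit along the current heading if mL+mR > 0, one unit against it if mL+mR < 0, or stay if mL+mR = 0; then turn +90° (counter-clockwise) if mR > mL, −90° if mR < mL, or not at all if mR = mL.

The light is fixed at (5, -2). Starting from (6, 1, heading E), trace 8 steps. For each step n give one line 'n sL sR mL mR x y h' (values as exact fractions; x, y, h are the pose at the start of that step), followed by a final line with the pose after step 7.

0 4/3 20/3 -16/3 4 6 1 E
1 30/17 30/17 0 30/17 5 1 N
2 12 60/53 576/53 348/53 5 2 W
3 15/13 3/2 -9/26 69/52 4 2 N
4 60/13 60/73 3600/949 2580/949 4 3 W
5 30/37 6/5 -72/185 186/185 3 3 N
6 12/5 60/97 864/485 732/485 3 4 W
7 3/5 15/16 -27/80 123/160 2 4 N
final 2 5 W

n=0: pose=(6,1,E); sL=4/3, sR=20/3; mL=-16/3, mR=4; mL+mR=-4/3 → advance -1; mR−mL=28/3 → turn +1·90°
n=1: pose=(5,1,N); sL=30/17, sR=30/17; mL=0, mR=30/17; mL+mR=30/17 → advance +1; mR−mL=30/17 → turn +1·90°
n=2: pose=(5,2,W); sL=12, sR=60/53; mL=576/53, mR=348/53; mL+mR=924/53 → advance +1; mR−mL=-228/53 → turn -1·90°
n=3: pose=(4,2,N); sL=15/13, sR=3/2; mL=-9/26, mR=69/52; mL+mR=51/52 → advance +1; mR−mL=87/52 → turn +1·90°
n=4: pose=(4,3,W); sL=60/13, sR=60/73; mL=3600/949, mR=2580/949; mL+mR=6180/949 → advance +1; mR−mL=-1020/949 → turn -1·90°
n=5: pose=(3,3,N); sL=30/37, sR=6/5; mL=-72/185, mR=186/185; mL+mR=114/185 → advance +1; mR−mL=258/185 → turn +1·90°
n=6: pose=(3,4,W); sL=12/5, sR=60/97; mL=864/485, mR=732/485; mL+mR=1596/485 → advance +1; mR−mL=-132/485 → turn -1·90°
n=7: pose=(2,4,N); sL=3/5, sR=15/16; mL=-27/80, mR=123/160; mL+mR=69/160 → advance +1; mR−mL=177/160 → turn +1·90°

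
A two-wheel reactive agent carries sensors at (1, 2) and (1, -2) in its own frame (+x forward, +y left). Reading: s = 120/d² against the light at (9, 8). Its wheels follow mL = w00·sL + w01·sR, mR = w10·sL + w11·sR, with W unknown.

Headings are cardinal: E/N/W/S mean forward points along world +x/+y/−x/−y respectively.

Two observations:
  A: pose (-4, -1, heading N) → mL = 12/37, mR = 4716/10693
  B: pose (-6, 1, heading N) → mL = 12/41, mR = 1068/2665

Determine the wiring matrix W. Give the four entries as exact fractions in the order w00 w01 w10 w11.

0 1/2 -1/2 1

obs A: pose=(-4,-1,N) → sL=120/289, sR=24/37, mL=12/37, mR=4716/10693
obs B: pose=(-6,1,N) → sL=24/65, sR=24/41, mL=12/41, mR=1068/2665
sensor matrix S = [[120/289, 24/37], [24/65, 24/41]]; det S = 101376/28496845
solve [mL_A; mL_B] = S·[w00; w01] and [mR_A; mR_B] = S·[w10; w11]:
  w00 = 0, w01 = 1/2, w10 = -1/2, w11 = 1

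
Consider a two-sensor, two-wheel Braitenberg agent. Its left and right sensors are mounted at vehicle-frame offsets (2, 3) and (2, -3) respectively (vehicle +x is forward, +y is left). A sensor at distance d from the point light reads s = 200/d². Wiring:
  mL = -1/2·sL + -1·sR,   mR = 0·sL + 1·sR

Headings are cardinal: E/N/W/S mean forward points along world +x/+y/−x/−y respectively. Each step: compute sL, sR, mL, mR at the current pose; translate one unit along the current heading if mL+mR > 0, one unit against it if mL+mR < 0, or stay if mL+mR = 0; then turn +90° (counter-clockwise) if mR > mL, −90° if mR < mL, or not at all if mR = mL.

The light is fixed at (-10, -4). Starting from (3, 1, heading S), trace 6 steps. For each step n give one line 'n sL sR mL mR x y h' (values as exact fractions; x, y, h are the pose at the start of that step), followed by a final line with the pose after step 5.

n=0: pose=(3,1,S); sL=40/53, sR=200/109; mL=-12780/5777, mR=200/109; mL+mR=-20/53 → advance -1; mR−mL=23380/5777 → turn +1·90°
n=1: pose=(3,2,E); sL=100/153, sR=100/117; mL=-2350/1989, mR=100/117; mL+mR=-50/153 → advance -1; mR−mL=450/221 → turn +1·90°
n=2: pose=(2,2,N); sL=40/29, sR=200/289; mL=-11580/8381, mR=200/289; mL+mR=-20/29 → advance -1; mR−mL=17380/8381 → turn +1·90°
n=3: pose=(2,1,W); sL=25/13, sR=50/41; mL=-2325/1066, mR=50/41; mL+mR=-25/26 → advance -1; mR−mL=3625/1066 → turn +1·90°
n=4: pose=(3,1,S); sL=40/53, sR=200/109; mL=-12780/5777, mR=200/109; mL+mR=-20/53 → advance -1; mR−mL=23380/5777 → turn +1·90°
n=5: pose=(3,2,E); sL=100/153, sR=100/117; mL=-2350/1989, mR=100/117; mL+mR=-50/153 → advance -1; mR−mL=450/221 → turn +1·90°

0 40/53 200/109 -12780/5777 200/109 3 1 S
1 100/153 100/117 -2350/1989 100/117 3 2 E
2 40/29 200/289 -11580/8381 200/289 2 2 N
3 25/13 50/41 -2325/1066 50/41 2 1 W
4 40/53 200/109 -12780/5777 200/109 3 1 S
5 100/153 100/117 -2350/1989 100/117 3 2 E
final 2 2 N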